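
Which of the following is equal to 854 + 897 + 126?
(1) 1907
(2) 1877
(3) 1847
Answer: 2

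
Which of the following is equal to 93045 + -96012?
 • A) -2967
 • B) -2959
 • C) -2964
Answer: A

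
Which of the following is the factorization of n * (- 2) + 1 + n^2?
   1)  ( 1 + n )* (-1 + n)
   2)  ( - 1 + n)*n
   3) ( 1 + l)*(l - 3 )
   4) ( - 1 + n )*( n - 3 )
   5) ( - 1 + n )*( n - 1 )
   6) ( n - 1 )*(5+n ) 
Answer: 5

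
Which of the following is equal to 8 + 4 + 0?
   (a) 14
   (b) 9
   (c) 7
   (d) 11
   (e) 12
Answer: e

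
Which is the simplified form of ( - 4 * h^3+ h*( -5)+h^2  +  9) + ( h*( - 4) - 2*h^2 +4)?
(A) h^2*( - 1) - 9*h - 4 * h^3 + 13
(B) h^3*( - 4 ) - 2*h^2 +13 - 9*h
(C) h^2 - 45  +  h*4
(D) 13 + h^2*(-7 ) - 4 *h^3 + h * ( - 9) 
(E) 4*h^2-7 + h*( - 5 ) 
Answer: A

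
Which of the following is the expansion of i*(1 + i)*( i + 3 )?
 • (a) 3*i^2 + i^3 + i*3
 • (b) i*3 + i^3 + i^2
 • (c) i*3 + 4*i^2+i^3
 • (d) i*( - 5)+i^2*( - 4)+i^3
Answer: c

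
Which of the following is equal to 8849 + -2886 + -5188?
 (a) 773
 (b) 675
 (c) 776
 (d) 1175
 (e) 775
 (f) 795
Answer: e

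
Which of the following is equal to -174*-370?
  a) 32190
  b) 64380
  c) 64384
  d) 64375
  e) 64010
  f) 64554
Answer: b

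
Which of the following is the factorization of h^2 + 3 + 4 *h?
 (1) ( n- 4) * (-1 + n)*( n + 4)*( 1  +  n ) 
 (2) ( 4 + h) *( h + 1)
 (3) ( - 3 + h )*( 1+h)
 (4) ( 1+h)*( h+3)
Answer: 4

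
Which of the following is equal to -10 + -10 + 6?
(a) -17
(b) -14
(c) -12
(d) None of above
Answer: b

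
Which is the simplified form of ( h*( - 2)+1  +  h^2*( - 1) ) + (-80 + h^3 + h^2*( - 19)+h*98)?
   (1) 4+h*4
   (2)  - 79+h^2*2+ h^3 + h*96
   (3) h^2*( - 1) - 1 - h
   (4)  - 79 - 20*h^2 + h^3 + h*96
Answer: 4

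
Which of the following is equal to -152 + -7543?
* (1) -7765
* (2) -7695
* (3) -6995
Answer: 2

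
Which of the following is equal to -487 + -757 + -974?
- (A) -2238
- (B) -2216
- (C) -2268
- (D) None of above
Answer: D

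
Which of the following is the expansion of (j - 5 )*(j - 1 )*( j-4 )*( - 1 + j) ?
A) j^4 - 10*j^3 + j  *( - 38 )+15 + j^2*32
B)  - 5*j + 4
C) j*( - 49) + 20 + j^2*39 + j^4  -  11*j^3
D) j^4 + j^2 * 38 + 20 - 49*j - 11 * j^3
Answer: C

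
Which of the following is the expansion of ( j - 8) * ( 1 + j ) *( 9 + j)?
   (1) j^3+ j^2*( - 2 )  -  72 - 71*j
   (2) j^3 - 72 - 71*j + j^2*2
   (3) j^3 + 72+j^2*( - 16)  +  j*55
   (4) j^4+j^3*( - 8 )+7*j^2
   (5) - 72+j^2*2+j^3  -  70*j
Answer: 2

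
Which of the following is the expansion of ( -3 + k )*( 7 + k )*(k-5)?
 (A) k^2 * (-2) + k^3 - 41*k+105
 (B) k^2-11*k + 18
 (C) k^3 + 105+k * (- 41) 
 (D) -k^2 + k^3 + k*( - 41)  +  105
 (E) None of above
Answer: D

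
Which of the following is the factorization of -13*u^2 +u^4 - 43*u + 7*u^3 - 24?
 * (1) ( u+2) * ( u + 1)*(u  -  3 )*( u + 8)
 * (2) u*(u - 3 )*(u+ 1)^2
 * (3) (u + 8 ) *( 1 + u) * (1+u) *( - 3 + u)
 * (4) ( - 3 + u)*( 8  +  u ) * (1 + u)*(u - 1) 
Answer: 3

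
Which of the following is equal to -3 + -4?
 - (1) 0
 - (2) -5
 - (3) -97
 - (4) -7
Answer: 4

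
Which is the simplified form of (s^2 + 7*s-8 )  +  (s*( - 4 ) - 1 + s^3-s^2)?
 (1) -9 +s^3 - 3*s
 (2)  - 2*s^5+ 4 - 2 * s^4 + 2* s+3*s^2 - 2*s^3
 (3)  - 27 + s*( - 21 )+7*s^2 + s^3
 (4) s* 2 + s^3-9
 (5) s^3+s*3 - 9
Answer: 5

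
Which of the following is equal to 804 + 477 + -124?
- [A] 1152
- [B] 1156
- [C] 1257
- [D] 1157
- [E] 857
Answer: D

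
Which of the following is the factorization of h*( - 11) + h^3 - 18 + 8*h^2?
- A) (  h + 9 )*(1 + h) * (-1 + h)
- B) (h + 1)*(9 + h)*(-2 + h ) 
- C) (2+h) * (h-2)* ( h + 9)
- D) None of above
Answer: B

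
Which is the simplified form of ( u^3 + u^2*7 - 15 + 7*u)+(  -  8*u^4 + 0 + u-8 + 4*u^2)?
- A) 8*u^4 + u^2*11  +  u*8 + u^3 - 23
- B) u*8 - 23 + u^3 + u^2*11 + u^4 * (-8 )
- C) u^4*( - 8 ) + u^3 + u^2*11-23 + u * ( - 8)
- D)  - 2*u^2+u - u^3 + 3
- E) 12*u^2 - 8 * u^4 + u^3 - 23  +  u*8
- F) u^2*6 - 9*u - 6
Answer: B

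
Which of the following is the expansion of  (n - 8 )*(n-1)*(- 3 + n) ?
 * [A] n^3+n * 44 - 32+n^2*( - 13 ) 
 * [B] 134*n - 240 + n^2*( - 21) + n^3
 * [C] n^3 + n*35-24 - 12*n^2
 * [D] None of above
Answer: C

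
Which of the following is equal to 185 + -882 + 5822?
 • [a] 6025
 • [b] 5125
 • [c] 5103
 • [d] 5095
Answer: b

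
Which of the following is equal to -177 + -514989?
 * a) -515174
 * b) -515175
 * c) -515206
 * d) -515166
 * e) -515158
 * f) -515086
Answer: d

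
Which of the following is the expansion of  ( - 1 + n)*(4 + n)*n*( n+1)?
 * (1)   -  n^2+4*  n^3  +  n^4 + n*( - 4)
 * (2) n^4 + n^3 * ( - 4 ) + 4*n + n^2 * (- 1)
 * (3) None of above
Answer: 1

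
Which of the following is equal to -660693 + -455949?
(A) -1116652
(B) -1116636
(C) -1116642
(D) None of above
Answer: C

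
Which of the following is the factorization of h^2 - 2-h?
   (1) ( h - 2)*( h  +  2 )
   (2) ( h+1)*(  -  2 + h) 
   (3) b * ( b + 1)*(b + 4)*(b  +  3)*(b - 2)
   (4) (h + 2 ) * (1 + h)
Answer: 2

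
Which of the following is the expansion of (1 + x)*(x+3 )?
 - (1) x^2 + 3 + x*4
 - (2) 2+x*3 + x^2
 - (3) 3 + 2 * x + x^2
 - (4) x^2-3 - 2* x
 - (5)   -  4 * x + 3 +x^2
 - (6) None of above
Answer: 1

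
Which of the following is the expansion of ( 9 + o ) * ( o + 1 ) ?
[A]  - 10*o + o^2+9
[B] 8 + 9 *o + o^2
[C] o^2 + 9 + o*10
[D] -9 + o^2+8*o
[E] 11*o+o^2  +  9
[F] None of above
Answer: C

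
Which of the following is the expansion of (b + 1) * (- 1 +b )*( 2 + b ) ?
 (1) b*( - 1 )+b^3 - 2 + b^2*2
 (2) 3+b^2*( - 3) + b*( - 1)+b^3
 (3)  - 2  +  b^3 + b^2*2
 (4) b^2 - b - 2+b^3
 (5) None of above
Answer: 1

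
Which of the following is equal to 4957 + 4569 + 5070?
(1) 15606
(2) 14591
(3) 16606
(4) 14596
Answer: 4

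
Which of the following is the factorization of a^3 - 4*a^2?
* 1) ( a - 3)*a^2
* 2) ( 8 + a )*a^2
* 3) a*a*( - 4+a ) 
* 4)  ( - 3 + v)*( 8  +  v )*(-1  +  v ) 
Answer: 3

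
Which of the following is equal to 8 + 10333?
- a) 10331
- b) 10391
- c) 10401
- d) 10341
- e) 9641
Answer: d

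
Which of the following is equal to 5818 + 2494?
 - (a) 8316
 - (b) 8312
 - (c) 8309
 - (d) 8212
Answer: b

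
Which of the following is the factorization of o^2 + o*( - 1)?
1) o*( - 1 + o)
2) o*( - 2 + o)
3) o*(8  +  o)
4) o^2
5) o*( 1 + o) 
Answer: 1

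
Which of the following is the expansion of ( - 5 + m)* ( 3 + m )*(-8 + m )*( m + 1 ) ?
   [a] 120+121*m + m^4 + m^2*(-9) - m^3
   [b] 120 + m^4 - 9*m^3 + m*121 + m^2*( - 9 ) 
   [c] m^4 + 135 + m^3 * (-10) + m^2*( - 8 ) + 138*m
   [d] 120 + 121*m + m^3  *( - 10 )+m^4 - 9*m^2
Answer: b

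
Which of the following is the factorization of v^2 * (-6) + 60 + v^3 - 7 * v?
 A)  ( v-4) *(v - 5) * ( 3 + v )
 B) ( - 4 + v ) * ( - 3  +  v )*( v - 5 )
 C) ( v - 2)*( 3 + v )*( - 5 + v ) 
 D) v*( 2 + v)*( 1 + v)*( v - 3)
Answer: A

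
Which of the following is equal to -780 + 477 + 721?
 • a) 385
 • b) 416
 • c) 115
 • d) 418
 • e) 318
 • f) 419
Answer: d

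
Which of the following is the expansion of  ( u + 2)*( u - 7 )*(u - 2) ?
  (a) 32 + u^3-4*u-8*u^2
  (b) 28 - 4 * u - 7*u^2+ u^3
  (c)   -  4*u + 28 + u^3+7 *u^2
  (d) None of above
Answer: b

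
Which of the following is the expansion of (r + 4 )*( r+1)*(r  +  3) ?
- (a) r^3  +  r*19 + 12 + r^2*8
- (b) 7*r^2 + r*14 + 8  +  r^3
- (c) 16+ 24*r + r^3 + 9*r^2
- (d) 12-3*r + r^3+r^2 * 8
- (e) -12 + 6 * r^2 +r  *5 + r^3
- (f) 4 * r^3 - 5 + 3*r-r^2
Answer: a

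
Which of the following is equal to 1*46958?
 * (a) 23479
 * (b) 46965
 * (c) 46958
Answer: c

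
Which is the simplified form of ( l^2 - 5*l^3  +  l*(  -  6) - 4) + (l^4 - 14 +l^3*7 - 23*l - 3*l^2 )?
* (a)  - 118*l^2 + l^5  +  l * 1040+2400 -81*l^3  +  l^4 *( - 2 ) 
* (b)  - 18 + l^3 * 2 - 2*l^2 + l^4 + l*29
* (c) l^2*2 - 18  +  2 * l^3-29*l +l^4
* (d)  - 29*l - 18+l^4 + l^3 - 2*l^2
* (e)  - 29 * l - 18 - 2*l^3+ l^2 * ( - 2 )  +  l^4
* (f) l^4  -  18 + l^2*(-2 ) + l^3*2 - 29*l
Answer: f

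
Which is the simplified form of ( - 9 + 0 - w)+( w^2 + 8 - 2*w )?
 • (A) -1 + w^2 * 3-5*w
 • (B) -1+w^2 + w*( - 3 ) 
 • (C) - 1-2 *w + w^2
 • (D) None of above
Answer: B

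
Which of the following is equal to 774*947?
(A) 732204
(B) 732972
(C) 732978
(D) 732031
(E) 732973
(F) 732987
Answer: C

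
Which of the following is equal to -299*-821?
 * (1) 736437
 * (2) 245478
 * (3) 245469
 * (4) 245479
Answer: 4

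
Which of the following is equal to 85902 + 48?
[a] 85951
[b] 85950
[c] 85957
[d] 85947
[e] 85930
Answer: b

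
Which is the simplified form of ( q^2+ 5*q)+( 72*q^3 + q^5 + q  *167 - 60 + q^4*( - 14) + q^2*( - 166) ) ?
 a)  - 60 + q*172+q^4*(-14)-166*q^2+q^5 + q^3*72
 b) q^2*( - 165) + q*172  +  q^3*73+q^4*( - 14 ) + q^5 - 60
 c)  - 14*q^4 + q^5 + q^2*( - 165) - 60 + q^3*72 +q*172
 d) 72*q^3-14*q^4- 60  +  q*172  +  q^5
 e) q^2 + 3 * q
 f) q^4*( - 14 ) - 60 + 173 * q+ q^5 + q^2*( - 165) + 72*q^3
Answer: c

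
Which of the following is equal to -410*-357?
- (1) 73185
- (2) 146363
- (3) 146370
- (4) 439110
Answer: 3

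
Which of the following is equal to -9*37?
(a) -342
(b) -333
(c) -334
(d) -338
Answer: b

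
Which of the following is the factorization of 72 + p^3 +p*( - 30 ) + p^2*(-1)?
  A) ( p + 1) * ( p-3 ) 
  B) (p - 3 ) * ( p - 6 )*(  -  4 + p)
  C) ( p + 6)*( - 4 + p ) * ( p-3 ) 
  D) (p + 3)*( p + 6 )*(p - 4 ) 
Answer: C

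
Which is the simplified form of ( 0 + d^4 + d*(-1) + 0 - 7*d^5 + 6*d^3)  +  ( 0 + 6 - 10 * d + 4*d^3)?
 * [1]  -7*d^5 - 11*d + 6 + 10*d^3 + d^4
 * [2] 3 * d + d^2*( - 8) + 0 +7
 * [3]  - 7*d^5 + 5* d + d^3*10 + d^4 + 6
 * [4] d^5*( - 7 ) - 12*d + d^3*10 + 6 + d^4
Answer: 1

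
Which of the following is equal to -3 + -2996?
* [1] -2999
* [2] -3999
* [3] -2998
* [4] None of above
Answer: 1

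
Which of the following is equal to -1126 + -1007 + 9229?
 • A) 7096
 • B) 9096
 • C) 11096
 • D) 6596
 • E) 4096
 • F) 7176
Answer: A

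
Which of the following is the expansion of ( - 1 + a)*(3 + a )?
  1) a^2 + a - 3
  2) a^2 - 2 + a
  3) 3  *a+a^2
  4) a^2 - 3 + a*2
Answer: 4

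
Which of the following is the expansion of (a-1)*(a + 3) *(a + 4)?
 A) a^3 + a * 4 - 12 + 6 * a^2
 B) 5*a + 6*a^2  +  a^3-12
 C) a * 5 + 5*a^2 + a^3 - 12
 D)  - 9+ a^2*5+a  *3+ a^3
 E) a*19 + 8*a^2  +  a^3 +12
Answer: B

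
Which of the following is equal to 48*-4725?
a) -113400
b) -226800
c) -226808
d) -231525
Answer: b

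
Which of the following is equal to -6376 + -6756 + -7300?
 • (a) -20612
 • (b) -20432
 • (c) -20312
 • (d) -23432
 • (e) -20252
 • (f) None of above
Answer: b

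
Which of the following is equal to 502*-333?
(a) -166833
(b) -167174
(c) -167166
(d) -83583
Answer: c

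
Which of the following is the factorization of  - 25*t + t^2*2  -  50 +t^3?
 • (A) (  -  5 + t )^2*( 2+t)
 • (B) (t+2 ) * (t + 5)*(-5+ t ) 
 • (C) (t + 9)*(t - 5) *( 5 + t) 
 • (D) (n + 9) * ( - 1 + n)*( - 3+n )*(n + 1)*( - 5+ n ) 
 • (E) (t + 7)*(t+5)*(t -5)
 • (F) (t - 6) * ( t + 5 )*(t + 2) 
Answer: B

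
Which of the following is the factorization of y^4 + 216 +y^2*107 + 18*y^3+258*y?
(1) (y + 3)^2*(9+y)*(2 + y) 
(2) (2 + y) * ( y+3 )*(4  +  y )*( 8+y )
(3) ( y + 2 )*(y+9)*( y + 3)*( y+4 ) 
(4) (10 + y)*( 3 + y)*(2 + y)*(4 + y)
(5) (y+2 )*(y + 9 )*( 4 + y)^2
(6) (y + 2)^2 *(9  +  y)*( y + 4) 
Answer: 3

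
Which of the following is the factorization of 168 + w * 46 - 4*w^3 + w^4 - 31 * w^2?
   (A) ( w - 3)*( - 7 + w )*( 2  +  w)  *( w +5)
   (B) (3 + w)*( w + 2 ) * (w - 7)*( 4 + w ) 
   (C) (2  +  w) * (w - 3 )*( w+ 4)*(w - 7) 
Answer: C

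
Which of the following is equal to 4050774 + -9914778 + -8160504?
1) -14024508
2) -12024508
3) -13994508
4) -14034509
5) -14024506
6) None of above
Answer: 1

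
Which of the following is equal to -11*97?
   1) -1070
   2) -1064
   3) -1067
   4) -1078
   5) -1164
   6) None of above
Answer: 3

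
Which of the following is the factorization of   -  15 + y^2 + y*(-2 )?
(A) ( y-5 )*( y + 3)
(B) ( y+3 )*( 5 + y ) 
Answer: A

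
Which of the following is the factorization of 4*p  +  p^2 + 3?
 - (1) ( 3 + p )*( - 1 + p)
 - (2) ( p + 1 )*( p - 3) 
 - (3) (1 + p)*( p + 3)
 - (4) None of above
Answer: 3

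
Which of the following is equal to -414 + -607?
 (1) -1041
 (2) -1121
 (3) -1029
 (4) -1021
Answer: 4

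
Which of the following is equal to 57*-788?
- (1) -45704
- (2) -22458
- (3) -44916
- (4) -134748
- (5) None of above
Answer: 3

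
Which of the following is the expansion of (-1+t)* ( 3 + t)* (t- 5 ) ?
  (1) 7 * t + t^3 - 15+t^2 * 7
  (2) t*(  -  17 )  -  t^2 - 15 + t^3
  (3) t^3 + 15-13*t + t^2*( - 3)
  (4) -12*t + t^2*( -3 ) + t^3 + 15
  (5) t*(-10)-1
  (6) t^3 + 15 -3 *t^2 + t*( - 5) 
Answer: 3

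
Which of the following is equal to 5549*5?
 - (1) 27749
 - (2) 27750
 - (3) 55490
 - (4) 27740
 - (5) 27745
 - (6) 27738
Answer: 5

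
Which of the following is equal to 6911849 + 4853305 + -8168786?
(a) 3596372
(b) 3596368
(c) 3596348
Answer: b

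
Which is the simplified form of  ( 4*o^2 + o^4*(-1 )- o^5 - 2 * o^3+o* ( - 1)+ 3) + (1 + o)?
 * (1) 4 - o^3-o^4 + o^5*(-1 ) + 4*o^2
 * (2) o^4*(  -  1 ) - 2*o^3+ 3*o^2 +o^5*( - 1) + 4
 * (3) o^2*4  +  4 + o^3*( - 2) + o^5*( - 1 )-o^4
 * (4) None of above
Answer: 3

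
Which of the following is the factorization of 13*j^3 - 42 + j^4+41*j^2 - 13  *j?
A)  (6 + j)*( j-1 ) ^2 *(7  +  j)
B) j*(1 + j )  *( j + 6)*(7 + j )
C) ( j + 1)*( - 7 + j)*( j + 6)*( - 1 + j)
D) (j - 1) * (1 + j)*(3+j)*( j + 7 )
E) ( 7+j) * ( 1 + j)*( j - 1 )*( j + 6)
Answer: E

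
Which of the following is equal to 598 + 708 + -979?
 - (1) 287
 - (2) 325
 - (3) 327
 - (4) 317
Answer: 3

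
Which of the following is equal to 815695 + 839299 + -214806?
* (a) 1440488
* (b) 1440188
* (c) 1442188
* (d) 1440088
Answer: b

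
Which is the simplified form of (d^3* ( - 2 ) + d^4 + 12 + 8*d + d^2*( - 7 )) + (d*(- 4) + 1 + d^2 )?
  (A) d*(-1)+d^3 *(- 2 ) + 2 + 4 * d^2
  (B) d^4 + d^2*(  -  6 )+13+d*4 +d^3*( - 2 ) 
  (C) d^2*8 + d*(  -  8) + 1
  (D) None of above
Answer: B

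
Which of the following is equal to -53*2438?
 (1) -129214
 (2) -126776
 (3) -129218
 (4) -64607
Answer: 1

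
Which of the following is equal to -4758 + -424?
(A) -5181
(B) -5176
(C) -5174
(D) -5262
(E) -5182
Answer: E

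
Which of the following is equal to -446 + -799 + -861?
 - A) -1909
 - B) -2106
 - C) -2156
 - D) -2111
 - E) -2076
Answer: B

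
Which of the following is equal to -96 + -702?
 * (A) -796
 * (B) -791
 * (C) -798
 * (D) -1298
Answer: C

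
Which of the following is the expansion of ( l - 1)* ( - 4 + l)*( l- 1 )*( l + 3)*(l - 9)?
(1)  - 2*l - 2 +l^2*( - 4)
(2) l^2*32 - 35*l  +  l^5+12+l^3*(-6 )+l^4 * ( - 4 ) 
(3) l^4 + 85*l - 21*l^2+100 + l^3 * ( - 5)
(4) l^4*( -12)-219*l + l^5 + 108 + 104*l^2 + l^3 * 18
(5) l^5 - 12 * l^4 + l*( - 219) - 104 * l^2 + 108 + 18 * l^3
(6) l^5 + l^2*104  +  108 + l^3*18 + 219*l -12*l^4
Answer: 4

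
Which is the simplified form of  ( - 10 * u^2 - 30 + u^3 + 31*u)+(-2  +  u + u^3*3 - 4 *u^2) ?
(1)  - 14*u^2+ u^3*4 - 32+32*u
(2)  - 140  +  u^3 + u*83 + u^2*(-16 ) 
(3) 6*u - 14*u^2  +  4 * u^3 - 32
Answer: 1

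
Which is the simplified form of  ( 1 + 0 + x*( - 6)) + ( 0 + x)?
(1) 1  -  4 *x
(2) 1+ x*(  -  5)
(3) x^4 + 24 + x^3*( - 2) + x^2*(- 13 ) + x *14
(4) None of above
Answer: 2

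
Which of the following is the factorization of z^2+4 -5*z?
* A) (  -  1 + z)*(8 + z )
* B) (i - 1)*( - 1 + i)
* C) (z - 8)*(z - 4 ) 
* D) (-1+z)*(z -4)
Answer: D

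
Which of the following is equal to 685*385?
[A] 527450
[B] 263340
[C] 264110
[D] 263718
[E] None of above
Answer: E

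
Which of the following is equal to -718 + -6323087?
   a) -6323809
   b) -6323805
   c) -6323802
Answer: b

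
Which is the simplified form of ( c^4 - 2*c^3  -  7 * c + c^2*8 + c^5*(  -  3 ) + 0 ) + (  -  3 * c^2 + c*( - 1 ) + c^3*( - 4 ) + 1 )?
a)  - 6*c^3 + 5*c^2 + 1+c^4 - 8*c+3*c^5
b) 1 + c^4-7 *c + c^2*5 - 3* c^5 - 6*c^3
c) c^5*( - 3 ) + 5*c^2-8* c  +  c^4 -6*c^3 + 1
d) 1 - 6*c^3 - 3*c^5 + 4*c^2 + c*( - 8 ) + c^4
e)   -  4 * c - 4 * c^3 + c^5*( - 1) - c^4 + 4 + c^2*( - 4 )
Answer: c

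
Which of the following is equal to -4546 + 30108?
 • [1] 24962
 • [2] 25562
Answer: 2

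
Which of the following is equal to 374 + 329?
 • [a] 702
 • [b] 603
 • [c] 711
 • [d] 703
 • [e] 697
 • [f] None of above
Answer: d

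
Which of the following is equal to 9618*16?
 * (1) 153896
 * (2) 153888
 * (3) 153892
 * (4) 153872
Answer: 2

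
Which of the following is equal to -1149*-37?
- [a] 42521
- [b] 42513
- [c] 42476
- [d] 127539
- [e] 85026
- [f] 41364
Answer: b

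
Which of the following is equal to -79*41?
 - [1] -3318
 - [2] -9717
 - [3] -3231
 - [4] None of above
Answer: 4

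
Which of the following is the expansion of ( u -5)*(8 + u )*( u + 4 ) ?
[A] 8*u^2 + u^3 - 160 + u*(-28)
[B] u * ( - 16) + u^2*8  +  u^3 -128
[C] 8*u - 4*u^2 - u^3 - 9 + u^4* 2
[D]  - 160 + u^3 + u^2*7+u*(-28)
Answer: D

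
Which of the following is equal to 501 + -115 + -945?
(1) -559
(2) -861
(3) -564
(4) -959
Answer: 1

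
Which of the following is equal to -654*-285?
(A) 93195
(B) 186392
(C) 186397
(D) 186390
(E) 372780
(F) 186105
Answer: D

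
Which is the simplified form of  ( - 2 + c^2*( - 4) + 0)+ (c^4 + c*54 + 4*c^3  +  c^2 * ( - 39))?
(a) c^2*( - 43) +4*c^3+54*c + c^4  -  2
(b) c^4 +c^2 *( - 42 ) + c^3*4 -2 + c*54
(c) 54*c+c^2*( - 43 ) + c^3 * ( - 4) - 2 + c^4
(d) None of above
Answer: a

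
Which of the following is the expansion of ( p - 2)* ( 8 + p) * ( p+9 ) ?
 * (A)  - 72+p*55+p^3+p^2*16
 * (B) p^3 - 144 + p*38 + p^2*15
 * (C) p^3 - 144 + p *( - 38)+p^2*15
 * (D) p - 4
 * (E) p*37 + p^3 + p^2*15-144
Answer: B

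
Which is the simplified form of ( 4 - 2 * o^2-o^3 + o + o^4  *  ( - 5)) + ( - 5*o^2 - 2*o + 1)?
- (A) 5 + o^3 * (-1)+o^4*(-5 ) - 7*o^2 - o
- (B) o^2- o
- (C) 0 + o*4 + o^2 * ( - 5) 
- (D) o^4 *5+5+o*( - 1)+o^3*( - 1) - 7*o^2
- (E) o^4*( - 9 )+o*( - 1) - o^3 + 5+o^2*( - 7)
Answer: A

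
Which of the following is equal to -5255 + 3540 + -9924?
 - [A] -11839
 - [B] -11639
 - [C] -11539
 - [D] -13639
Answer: B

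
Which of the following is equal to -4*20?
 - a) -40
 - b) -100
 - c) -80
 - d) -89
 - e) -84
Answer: c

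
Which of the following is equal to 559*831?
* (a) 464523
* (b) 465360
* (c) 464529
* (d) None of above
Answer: c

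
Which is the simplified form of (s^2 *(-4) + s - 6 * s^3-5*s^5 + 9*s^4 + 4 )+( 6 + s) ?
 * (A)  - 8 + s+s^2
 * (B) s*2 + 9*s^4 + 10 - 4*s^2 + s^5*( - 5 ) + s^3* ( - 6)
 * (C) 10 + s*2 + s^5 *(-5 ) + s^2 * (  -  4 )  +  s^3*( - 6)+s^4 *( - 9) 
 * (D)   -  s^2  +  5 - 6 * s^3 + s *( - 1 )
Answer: B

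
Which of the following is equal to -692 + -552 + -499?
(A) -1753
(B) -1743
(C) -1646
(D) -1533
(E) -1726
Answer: B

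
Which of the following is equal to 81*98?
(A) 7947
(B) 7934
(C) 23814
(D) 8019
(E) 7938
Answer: E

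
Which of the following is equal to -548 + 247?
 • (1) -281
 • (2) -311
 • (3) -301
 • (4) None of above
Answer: 3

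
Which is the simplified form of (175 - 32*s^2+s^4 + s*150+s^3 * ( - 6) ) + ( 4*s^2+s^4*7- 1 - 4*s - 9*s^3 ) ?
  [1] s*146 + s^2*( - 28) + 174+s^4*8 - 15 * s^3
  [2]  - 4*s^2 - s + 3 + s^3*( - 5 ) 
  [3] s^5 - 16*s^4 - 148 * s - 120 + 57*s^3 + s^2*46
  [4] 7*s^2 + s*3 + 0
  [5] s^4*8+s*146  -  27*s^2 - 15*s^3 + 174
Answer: 1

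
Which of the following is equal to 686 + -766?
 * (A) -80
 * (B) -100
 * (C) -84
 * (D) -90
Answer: A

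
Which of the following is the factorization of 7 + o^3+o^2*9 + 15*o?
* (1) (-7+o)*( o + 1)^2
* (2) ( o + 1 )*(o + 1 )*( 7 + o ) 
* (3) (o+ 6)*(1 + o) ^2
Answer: 2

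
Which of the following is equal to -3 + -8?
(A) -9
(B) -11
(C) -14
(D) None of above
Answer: B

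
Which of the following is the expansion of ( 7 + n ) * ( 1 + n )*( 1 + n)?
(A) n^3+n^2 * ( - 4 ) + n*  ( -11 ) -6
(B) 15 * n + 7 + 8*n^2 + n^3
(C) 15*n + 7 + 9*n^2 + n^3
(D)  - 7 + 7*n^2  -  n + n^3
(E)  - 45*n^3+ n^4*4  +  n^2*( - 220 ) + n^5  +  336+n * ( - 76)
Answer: C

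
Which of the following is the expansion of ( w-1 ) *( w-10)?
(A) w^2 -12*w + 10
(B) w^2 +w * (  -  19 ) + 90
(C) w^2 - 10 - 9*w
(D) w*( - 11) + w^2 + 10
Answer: D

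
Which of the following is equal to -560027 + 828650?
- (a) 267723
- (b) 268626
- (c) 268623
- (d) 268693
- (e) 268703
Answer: c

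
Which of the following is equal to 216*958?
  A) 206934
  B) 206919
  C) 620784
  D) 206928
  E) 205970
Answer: D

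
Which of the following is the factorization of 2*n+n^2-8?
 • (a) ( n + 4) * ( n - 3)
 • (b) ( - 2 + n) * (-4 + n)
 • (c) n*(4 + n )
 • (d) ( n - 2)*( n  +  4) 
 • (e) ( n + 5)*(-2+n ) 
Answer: d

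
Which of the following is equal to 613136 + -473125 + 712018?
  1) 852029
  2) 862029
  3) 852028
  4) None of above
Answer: 1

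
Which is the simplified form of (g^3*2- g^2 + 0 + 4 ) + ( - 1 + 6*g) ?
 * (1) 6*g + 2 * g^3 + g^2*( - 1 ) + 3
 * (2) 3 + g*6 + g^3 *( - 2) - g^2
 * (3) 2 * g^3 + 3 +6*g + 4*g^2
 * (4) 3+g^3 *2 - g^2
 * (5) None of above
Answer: 1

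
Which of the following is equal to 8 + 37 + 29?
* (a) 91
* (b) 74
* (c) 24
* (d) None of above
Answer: b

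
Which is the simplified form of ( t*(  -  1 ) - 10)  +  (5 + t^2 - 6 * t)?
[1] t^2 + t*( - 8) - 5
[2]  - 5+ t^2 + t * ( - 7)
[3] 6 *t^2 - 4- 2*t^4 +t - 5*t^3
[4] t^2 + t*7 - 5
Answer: 2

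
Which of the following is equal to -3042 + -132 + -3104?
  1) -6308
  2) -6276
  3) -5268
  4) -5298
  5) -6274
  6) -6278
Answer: 6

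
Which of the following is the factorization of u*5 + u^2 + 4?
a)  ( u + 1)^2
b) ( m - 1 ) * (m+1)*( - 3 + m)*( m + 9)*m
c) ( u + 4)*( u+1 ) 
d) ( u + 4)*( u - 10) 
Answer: c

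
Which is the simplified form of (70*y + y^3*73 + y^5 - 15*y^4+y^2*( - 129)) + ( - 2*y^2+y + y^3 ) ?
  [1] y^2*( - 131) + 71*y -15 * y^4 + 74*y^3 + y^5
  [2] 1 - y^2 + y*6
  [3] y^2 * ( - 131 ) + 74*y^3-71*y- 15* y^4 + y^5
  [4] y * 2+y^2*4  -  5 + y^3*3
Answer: 1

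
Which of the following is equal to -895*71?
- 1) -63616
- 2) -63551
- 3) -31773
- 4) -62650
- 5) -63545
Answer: 5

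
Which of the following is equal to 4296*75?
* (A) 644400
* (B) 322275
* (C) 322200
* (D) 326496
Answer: C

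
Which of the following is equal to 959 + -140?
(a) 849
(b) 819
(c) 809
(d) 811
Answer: b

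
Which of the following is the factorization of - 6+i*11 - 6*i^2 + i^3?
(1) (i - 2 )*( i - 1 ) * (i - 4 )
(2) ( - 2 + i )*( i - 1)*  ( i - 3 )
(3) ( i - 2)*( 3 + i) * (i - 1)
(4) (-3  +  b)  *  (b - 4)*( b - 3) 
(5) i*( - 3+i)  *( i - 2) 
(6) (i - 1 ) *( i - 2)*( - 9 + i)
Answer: 2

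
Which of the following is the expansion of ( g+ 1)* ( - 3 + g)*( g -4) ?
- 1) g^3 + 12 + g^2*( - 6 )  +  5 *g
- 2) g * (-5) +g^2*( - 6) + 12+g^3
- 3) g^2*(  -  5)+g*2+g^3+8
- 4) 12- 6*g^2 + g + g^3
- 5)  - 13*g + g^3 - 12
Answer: 1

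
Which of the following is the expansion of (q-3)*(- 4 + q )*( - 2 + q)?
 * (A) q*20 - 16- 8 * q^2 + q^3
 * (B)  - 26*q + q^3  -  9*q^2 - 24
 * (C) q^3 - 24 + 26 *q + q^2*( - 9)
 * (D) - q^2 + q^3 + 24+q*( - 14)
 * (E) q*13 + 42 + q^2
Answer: C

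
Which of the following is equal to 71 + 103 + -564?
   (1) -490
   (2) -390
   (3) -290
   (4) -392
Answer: 2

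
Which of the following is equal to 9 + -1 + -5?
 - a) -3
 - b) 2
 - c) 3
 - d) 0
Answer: c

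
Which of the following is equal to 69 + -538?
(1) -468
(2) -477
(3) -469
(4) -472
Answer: 3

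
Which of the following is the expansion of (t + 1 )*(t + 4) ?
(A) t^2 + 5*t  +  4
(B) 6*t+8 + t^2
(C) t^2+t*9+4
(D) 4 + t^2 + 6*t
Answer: A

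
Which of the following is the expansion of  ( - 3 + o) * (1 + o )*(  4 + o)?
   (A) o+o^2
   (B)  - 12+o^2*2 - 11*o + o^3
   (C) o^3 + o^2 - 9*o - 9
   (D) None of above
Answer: B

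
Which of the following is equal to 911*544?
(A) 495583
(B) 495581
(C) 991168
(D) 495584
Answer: D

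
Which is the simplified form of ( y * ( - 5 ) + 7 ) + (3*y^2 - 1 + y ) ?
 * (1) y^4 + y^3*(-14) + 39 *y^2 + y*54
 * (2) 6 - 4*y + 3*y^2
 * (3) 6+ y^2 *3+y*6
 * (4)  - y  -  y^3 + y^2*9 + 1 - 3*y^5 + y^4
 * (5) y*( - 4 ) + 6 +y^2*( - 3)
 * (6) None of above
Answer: 2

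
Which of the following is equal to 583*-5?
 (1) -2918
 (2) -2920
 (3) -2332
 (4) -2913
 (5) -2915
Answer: 5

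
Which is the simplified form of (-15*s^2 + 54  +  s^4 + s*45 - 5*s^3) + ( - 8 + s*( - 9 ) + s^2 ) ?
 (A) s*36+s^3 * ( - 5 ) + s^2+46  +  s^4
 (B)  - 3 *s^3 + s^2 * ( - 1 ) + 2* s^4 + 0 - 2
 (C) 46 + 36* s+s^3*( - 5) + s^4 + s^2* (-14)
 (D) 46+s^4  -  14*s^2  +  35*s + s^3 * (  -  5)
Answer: C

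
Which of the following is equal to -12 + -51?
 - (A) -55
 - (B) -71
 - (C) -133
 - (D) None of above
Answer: D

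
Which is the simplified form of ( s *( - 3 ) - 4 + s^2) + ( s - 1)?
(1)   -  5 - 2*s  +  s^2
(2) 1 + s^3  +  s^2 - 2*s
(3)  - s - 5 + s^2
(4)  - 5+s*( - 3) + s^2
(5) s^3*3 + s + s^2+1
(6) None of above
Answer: 1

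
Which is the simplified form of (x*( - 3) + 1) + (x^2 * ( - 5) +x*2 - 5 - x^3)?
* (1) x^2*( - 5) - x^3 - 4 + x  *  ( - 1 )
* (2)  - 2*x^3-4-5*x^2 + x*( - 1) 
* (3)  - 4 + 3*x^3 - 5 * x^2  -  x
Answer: 1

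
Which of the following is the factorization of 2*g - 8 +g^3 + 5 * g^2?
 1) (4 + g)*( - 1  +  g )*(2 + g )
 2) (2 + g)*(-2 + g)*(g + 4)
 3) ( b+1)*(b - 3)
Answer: 1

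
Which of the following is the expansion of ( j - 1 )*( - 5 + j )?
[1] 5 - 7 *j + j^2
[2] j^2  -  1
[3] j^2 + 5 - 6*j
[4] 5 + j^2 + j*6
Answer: 3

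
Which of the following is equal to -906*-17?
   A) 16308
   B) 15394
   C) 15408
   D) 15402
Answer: D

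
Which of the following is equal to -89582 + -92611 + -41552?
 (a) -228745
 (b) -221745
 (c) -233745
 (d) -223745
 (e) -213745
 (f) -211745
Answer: d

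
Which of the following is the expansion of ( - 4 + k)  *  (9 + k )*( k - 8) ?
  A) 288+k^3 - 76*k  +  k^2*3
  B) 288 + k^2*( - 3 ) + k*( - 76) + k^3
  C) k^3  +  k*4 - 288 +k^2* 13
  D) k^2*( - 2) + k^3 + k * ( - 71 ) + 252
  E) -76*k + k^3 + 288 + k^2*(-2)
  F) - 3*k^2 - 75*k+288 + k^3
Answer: B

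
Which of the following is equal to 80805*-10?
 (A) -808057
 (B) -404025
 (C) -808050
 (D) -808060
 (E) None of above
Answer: C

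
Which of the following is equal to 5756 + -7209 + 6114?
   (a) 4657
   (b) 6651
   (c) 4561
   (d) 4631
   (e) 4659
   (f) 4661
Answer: f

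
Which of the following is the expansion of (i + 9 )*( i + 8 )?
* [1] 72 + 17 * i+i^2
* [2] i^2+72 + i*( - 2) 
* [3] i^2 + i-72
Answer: 1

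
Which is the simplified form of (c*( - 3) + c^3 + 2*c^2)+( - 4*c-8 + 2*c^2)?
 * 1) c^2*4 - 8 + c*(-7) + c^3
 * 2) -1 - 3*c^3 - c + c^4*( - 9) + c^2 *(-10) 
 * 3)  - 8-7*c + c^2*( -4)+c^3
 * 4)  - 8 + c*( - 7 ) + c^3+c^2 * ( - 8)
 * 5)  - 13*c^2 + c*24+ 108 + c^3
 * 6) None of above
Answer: 1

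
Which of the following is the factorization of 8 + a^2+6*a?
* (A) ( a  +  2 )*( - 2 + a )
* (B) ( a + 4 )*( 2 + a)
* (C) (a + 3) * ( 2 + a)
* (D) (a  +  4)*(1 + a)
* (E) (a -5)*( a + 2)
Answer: B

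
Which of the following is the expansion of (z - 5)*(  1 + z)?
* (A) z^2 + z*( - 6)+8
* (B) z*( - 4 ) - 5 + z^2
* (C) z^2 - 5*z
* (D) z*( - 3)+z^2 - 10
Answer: B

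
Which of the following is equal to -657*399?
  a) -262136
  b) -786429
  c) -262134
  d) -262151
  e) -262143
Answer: e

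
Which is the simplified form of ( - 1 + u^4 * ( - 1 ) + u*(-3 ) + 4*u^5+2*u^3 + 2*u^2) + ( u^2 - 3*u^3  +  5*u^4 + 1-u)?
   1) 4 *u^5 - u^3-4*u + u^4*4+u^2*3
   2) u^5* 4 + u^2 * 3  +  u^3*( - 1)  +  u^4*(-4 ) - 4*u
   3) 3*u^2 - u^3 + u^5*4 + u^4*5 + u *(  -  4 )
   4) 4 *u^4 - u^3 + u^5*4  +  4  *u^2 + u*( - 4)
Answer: 1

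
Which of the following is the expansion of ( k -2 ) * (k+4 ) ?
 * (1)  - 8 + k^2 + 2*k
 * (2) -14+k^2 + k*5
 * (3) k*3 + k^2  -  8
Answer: 1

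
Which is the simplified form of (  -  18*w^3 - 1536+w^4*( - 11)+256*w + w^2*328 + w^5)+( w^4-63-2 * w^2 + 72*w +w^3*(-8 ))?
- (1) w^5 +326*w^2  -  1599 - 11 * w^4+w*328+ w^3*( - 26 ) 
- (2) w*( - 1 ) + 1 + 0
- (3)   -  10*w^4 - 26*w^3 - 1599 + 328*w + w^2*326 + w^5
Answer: 3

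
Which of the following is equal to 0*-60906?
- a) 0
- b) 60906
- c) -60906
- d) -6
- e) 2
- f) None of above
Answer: a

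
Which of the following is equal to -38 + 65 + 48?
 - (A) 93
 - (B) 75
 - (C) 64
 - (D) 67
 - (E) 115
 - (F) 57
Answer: B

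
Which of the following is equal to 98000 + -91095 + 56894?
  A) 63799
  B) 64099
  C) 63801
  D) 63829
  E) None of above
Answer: A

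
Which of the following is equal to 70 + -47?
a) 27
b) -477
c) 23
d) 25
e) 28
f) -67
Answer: c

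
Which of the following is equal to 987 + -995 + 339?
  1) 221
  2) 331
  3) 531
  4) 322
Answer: 2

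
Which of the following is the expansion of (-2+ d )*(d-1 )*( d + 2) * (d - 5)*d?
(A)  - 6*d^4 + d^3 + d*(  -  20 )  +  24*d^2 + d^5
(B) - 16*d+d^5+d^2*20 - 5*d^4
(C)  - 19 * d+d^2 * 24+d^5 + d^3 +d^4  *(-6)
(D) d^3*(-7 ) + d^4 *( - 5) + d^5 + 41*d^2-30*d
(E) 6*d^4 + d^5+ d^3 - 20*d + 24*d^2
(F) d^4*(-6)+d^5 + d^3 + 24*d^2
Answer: A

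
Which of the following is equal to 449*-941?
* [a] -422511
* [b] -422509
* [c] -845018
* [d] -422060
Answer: b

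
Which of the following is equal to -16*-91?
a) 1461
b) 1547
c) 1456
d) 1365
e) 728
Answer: c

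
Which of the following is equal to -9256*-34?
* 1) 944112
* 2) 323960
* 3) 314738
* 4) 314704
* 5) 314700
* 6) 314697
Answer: 4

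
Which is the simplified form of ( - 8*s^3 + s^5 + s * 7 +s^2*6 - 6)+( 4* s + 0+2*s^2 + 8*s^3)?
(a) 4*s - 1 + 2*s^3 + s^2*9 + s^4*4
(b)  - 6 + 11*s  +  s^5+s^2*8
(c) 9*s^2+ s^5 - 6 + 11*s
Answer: b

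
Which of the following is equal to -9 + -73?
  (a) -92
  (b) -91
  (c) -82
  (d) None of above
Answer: c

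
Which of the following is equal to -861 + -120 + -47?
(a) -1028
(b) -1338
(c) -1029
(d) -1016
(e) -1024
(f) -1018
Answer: a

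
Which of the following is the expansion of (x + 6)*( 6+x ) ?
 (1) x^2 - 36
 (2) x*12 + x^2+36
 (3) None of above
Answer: 2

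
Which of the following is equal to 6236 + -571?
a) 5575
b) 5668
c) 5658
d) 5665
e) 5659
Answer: d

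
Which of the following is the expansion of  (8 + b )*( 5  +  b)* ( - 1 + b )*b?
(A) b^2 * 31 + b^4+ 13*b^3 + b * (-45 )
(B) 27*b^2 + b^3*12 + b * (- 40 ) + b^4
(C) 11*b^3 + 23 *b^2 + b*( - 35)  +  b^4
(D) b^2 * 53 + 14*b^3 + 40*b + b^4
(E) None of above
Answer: B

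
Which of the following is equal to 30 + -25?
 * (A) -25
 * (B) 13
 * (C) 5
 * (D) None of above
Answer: C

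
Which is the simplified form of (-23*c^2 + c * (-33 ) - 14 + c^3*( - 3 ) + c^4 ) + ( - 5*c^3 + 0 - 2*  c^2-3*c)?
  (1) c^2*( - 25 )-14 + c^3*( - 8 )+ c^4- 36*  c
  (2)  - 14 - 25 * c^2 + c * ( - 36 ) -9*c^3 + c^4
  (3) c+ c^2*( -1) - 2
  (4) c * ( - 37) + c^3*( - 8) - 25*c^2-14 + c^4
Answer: 1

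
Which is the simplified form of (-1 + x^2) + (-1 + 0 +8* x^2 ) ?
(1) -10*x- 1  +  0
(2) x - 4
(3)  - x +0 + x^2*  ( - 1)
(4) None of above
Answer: 4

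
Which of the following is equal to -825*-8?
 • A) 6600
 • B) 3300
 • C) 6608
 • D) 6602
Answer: A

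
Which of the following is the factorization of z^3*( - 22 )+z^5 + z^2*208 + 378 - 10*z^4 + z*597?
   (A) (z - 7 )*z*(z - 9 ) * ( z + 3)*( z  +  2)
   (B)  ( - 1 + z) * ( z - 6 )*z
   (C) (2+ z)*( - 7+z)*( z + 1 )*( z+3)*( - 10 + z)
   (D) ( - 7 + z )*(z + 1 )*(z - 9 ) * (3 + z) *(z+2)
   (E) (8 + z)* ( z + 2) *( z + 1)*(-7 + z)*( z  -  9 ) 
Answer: D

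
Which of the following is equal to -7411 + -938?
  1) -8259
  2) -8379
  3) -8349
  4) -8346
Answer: 3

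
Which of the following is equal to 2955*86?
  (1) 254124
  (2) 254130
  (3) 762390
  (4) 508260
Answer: 2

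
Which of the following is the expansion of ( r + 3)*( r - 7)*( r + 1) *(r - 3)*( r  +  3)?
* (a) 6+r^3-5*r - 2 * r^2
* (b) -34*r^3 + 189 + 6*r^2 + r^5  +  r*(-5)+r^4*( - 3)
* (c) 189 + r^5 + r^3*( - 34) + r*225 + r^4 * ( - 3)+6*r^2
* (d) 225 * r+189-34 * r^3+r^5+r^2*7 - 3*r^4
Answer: c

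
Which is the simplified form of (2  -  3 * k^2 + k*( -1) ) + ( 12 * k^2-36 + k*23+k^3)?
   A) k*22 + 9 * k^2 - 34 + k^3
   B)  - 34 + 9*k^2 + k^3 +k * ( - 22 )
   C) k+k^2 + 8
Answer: A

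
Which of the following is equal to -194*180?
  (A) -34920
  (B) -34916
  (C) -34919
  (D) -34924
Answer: A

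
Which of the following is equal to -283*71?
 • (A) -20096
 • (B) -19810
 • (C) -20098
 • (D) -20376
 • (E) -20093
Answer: E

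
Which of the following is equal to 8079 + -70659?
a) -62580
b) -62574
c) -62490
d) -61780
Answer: a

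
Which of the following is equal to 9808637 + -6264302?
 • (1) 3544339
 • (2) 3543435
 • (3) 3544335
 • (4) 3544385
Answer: 3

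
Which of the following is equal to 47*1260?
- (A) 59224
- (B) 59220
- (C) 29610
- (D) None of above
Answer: B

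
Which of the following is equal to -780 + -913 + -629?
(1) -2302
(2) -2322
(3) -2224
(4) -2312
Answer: 2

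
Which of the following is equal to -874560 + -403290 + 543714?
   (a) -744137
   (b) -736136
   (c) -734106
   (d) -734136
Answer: d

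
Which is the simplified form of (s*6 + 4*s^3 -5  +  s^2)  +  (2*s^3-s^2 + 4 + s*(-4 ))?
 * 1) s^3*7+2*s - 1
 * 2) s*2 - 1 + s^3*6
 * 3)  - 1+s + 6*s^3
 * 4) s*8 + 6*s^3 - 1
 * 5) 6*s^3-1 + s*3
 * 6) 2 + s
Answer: 2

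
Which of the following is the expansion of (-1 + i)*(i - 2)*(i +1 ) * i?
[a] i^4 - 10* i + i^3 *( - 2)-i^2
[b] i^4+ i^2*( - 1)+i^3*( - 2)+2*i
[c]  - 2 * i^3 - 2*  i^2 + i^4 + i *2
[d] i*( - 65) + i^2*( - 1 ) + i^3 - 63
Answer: b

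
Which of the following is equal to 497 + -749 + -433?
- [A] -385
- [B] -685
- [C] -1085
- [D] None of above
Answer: B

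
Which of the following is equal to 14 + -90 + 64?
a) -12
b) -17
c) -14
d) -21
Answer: a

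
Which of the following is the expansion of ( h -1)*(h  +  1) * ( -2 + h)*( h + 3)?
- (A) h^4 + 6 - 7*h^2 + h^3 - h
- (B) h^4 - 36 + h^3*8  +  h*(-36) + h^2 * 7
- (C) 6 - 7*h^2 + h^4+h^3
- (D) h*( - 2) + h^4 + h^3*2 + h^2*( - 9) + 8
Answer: A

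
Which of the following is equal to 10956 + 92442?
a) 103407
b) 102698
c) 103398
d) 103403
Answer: c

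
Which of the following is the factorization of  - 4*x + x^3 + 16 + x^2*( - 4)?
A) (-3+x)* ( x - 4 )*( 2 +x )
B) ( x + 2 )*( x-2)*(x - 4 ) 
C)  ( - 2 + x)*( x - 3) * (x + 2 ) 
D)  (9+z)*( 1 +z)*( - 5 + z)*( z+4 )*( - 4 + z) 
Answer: B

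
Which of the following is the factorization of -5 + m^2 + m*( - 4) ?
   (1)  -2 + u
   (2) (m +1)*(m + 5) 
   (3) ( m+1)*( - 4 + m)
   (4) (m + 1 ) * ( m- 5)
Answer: 4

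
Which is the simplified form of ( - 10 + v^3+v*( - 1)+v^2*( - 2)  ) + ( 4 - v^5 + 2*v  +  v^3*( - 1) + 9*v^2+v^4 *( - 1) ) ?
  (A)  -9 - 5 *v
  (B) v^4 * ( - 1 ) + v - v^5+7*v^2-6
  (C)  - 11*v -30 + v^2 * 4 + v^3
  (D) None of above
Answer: B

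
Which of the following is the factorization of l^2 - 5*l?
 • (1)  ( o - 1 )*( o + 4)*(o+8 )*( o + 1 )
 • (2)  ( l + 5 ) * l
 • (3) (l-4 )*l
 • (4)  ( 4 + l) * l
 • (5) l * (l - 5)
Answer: 5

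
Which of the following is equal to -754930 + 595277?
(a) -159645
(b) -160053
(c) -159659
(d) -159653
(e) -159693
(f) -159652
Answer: d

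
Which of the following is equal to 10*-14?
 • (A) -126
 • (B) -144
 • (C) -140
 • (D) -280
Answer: C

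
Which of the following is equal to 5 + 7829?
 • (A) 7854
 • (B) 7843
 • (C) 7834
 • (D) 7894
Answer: C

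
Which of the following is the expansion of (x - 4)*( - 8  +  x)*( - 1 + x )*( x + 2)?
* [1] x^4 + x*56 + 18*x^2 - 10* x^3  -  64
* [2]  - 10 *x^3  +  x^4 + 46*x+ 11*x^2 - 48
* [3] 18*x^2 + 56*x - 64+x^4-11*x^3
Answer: 3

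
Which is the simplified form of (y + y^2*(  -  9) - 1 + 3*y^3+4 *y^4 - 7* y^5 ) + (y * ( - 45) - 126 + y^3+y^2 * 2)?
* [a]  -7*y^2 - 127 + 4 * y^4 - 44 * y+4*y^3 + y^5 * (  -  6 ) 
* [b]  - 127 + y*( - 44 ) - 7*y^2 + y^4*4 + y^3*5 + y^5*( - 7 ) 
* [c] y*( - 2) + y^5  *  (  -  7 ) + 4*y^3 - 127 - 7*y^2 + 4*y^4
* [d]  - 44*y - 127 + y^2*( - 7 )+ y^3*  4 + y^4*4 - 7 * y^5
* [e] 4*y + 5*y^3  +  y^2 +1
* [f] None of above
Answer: d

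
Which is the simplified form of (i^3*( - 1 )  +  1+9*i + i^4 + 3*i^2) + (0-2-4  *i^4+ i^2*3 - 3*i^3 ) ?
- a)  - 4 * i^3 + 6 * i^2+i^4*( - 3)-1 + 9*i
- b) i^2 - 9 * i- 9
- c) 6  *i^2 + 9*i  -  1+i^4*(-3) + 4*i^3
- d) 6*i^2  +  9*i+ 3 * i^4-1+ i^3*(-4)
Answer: a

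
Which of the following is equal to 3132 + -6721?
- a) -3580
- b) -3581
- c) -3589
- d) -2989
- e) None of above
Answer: c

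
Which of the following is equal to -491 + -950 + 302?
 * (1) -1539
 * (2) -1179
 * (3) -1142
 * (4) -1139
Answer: 4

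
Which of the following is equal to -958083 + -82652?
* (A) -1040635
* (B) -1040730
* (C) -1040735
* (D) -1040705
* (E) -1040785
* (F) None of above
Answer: C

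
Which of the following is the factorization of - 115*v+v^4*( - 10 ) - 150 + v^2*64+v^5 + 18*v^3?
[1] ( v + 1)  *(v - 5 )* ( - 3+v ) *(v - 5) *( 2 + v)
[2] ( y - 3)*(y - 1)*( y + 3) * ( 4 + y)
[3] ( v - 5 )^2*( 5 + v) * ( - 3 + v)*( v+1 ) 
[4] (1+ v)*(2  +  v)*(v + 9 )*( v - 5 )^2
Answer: 1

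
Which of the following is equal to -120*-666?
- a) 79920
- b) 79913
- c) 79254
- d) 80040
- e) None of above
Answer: a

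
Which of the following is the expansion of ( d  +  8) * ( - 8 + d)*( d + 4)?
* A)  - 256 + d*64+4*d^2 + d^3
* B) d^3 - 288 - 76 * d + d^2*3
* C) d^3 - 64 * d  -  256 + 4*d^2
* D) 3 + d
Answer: C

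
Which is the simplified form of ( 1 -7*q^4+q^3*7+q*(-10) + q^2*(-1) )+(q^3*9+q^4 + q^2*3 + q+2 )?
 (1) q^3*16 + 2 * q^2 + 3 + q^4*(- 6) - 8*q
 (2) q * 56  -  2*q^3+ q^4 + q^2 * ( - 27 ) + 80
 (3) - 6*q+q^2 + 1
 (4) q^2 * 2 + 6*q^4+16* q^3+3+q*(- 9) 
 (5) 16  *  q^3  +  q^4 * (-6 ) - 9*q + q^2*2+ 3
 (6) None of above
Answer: 5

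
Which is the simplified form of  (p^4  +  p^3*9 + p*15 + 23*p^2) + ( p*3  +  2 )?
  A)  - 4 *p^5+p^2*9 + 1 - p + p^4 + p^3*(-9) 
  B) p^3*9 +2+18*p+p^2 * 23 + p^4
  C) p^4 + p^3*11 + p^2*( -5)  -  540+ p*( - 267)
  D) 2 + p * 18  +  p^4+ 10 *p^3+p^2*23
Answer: B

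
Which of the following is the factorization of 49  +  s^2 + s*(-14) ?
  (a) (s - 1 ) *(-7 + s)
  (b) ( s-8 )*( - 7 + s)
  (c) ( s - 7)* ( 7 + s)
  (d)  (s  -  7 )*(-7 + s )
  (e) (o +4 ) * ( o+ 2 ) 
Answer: d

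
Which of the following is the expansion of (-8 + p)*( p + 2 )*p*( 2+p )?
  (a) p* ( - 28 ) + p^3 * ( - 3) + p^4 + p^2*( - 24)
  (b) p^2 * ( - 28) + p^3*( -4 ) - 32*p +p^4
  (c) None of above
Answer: b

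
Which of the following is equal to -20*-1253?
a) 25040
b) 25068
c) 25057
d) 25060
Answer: d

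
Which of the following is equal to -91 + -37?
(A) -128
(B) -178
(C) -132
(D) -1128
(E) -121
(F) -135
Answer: A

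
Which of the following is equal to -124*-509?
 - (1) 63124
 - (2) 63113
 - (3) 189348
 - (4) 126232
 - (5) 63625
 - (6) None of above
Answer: 6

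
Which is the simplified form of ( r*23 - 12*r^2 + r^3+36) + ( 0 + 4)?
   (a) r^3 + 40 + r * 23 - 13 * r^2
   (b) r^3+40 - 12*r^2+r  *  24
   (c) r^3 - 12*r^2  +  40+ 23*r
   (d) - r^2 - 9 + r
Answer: c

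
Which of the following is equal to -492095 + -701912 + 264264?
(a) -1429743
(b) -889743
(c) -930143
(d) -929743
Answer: d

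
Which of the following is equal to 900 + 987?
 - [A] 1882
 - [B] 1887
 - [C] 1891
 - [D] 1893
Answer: B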